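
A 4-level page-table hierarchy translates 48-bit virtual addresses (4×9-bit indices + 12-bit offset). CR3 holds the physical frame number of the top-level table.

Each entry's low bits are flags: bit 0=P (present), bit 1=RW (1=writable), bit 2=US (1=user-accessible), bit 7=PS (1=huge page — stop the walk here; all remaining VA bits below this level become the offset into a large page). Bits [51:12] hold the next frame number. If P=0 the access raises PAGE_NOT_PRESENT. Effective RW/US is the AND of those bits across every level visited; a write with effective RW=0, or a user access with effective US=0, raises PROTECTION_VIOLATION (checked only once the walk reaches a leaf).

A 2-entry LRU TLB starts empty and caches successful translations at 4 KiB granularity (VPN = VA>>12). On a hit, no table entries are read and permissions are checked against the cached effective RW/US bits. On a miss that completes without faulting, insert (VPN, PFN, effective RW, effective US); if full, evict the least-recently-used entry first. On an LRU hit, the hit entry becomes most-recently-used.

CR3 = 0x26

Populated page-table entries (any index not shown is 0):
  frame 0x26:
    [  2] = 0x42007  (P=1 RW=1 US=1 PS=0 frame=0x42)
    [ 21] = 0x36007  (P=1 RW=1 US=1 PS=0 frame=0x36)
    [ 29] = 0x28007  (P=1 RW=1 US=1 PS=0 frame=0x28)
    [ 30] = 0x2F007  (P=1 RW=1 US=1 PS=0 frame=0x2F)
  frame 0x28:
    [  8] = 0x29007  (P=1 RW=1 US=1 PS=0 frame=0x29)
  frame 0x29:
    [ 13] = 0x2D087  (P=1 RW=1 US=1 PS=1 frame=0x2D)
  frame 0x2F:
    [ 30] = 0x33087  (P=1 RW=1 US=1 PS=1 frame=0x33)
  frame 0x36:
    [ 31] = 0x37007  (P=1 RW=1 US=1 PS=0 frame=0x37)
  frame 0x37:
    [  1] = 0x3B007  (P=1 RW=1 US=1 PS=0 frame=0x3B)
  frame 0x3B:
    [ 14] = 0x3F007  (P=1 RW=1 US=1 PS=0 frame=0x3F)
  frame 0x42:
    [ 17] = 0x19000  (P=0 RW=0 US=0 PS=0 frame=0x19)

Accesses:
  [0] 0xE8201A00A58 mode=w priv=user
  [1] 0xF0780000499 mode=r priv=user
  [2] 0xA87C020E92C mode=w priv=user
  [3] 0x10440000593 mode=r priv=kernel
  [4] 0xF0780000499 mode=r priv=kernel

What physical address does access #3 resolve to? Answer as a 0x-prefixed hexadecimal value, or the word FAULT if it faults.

Trace:
#0 VA=0xE8201A00A58 (w,user):
  lvl0: tbl 0x26, slot 29 ⇒ 0x28007 (P1/RW1/US1/PS0)
  lvl1: tbl 0x28, slot 8 ⇒ 0x29007 (P1/RW1/US1/PS0)
  lvl2: tbl 0x29, slot 13 ⇒ 0x2D087 (P1/RW1/US1/PS1)
  → PA=0x2DA58 (huge @L2)  (3 entries read)
#1 VA=0xF0780000499 (r,user):
  lvl0: tbl 0x26, slot 30 ⇒ 0x2F007 (P1/RW1/US1/PS0)
  lvl1: tbl 0x2F, slot 30 ⇒ 0x33087 (P1/RW1/US1/PS1)
  → PA=0x33499 (huge @L1)  (2 entries read)
#2 VA=0xA87C020E92C (w,user):
  lvl0: tbl 0x26, slot 21 ⇒ 0x36007 (P1/RW1/US1/PS0)
  lvl1: tbl 0x36, slot 31 ⇒ 0x37007 (P1/RW1/US1/PS0)
  lvl2: tbl 0x37, slot 1 ⇒ 0x3B007 (P1/RW1/US1/PS0)
  lvl3: tbl 0x3B, slot 14 ⇒ 0x3F007 (P1/RW1/US1/PS0)
  → PA=0x3F92C  (4 entries read)
#3 VA=0x10440000593 (r,kernel):
  lvl0: tbl 0x26, slot 2 ⇒ 0x42007 (P1/RW1/US1/PS0)
  lvl1: tbl 0x42, slot 17 ⇒ 0x19000 (P0/RW0/US0/PS0)
  → PAGE_NOT_PRESENT  (2 entries read)
#4 VA=0xF0780000499 (r,kernel):
  TLB hit vpn=0xF0780000 → PA=0x33499

Access #3 PA: FAULT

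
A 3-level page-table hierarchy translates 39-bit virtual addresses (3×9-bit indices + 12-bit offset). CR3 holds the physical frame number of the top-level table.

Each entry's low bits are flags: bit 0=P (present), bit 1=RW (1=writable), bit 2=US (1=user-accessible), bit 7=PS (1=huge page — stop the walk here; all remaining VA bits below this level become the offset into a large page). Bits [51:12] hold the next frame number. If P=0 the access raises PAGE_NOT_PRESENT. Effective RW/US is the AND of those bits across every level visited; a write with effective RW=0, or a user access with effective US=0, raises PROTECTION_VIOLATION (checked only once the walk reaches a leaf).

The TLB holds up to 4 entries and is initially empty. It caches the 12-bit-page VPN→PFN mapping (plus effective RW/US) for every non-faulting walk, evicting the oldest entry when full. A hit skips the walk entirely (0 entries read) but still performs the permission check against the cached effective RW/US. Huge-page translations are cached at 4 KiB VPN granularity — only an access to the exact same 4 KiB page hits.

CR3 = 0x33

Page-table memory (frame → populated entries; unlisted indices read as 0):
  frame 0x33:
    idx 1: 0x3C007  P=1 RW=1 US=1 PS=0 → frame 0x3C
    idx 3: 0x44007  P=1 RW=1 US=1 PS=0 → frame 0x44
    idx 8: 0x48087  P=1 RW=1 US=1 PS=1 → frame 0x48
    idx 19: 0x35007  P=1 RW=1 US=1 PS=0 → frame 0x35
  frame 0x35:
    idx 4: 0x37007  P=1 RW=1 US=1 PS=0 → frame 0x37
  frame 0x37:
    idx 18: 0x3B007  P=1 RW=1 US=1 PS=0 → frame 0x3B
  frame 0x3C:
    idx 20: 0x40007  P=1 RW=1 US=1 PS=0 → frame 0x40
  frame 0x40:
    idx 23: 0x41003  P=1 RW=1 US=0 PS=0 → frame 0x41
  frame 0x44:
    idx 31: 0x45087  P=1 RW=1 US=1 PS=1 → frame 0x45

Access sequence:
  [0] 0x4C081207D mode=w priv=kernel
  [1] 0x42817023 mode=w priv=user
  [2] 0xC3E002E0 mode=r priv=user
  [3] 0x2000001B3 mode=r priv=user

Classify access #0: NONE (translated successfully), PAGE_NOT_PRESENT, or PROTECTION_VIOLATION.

Per-access translation:
#0 VA=0x4C081207D (w,kernel):
  L0 @0x33[19] → 0x35007  P=1,RW=1,US=1,PS=0
  L1 @0x35[4] → 0x37007  P=1,RW=1,US=1,PS=0
  L2 @0x37[18] → 0x3B007  P=1,RW=1,US=1,PS=0
  → PA=0x3B07D  (3 entries read)
#1 VA=0x42817023 (w,user):
  L0 @0x33[1] → 0x3C007  P=1,RW=1,US=1,PS=0
  L1 @0x3C[20] → 0x40007  P=1,RW=1,US=1,PS=0
  L2 @0x40[23] → 0x41003  P=1,RW=1,US=0,PS=0
  ✗ PROTECTION_VIOLATION  [3 reads]
#2 VA=0xC3E002E0 (r,user):
  L0 @0x33[3] → 0x44007  P=1,RW=1,US=1,PS=0
  L1 @0x44[31] → 0x45087  P=1,RW=1,US=1,PS=1
  → PA=0x452E0 (huge @L1)  (2 entries read)
#3 VA=0x2000001B3 (r,user):
  L0 @0x33[8] → 0x48087  P=1,RW=1,US=1,PS=1
  → PA=0x481B3 (huge @L0)  (1 entries read)

Access #0 fault: NONE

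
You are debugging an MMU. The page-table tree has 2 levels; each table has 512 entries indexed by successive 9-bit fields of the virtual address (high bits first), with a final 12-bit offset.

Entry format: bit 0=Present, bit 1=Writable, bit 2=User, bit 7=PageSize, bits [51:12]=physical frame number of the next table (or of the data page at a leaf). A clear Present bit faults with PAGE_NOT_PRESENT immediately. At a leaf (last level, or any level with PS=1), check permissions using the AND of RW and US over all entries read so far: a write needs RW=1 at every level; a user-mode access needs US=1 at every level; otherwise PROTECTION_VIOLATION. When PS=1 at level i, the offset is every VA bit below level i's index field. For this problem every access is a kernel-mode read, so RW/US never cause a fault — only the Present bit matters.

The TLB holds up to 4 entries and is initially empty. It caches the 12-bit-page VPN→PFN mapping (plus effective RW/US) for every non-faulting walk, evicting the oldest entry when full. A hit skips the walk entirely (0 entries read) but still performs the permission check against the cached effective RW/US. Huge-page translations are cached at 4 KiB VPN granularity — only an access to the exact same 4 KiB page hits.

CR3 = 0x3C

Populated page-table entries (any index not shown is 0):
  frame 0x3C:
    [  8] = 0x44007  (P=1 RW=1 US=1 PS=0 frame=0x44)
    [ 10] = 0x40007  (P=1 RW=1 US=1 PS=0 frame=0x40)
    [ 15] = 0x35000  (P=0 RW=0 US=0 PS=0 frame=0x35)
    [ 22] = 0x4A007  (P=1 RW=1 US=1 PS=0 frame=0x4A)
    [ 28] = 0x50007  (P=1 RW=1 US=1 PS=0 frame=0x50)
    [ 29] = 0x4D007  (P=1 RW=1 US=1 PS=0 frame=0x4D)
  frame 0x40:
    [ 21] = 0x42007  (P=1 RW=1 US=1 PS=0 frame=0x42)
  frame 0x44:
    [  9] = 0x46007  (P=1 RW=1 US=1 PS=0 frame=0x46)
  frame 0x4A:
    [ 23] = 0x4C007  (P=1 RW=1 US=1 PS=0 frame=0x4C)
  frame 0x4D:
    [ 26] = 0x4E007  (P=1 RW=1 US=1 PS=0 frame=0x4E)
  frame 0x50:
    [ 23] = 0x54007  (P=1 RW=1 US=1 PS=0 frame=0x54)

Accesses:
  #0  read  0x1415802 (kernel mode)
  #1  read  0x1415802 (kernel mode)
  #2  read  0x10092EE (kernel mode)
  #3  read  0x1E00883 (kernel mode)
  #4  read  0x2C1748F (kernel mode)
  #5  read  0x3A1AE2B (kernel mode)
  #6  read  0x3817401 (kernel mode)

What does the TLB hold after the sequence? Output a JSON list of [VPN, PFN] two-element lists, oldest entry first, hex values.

Trace:
#0 VA=0x1415802 (r,kernel):
  lvl0: tbl 0x3C, slot 10 ⇒ 0x40007 (P1/RW1/US1/PS0)
  lvl1: tbl 0x40, slot 21 ⇒ 0x42007 (P1/RW1/US1/PS0)
  → PA=0x42802  (2 entries read)
#1 VA=0x1415802 (r,kernel):
  TLB hit vpn=0x1415 → PA=0x42802
#2 VA=0x10092EE (r,kernel):
  lvl0: tbl 0x3C, slot 8 ⇒ 0x44007 (P1/RW1/US1/PS0)
  lvl1: tbl 0x44, slot 9 ⇒ 0x46007 (P1/RW1/US1/PS0)
  → PA=0x462EE  (2 entries read)
#3 VA=0x1E00883 (r,kernel):
  lvl0: tbl 0x3C, slot 15 ⇒ 0x35000 (P0/RW0/US0/PS0)
  → PAGE_NOT_PRESENT  (1 entries read)
#4 VA=0x2C1748F (r,kernel):
  lvl0: tbl 0x3C, slot 22 ⇒ 0x4A007 (P1/RW1/US1/PS0)
  lvl1: tbl 0x4A, slot 23 ⇒ 0x4C007 (P1/RW1/US1/PS0)
  → PA=0x4C48F  (2 entries read)
#5 VA=0x3A1AE2B (r,kernel):
  lvl0: tbl 0x3C, slot 29 ⇒ 0x4D007 (P1/RW1/US1/PS0)
  lvl1: tbl 0x4D, slot 26 ⇒ 0x4E007 (P1/RW1/US1/PS0)
  → PA=0x4EE2B  (2 entries read)
#6 VA=0x3817401 (r,kernel):
  lvl0: tbl 0x3C, slot 28 ⇒ 0x50007 (P1/RW1/US1/PS0)
  lvl1: tbl 0x50, slot 23 ⇒ 0x54007 (P1/RW1/US1/PS0)
  → PA=0x54401  (2 entries read)

TLB: [["0x1009", "0x46"], ["0x2C17", "0x4C"], ["0x3A1A", "0x4E"], ["0x3817", "0x54"]]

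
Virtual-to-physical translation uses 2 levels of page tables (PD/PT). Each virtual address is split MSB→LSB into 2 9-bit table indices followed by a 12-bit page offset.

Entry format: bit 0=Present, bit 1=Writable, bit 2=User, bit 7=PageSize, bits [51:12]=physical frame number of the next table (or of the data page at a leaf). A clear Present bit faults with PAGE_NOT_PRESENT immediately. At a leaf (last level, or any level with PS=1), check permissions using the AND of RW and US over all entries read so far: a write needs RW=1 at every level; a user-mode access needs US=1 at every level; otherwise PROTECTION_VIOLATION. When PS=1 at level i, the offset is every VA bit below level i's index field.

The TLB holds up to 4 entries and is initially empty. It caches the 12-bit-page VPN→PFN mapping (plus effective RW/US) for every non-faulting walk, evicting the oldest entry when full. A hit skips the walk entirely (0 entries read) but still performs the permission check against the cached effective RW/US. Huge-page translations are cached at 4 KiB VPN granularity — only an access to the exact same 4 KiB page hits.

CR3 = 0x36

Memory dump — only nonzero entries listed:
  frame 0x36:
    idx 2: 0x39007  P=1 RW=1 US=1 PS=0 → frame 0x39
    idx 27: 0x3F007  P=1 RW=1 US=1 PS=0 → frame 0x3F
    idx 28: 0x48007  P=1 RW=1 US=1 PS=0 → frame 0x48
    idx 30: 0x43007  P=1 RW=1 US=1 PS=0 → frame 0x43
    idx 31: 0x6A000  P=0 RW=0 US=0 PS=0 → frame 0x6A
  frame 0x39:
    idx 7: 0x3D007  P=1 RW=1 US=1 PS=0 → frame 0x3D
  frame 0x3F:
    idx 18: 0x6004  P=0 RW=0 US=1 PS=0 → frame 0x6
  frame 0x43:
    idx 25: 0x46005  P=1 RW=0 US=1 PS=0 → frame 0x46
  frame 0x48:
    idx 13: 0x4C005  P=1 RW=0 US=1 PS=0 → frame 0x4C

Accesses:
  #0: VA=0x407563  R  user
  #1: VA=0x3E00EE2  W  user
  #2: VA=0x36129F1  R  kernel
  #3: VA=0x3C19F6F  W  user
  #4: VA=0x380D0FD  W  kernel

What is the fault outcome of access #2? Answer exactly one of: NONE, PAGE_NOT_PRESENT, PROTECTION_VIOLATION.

Per-access translation:
#0 VA=0x407563 (r,user):
  L0: frame=0x36 idx=2 entry=0x39007 [P=1 RW=1 US=1 PS=0]
  L1: frame=0x39 idx=7 entry=0x3D007 [P=1 RW=1 US=1 PS=0]
  ⇒ phys 0x3D563  [2 reads]
#1 VA=0x3E00EE2 (w,user):
  L0: frame=0x36 idx=31 entry=0x6A000 [P=0 RW=0 US=0 PS=0]
  → PAGE_NOT_PRESENT  (1 entries read)
#2 VA=0x36129F1 (r,kernel):
  L0: frame=0x36 idx=27 entry=0x3F007 [P=1 RW=1 US=1 PS=0]
  L1: frame=0x3F idx=18 entry=0x6004 [P=0 RW=0 US=1 PS=0]
  → PAGE_NOT_PRESENT  (2 entries read)
#3 VA=0x3C19F6F (w,user):
  L0: frame=0x36 idx=30 entry=0x43007 [P=1 RW=1 US=1 PS=0]
  L1: frame=0x43 idx=25 entry=0x46005 [P=1 RW=0 US=1 PS=0]
  → PROTECTION_VIOLATION  (2 entries read)
#4 VA=0x380D0FD (w,kernel):
  L0: frame=0x36 idx=28 entry=0x48007 [P=1 RW=1 US=1 PS=0]
  L1: frame=0x48 idx=13 entry=0x4C005 [P=1 RW=0 US=1 PS=0]
  → PROTECTION_VIOLATION  (2 entries read)

Access #2 fault: PAGE_NOT_PRESENT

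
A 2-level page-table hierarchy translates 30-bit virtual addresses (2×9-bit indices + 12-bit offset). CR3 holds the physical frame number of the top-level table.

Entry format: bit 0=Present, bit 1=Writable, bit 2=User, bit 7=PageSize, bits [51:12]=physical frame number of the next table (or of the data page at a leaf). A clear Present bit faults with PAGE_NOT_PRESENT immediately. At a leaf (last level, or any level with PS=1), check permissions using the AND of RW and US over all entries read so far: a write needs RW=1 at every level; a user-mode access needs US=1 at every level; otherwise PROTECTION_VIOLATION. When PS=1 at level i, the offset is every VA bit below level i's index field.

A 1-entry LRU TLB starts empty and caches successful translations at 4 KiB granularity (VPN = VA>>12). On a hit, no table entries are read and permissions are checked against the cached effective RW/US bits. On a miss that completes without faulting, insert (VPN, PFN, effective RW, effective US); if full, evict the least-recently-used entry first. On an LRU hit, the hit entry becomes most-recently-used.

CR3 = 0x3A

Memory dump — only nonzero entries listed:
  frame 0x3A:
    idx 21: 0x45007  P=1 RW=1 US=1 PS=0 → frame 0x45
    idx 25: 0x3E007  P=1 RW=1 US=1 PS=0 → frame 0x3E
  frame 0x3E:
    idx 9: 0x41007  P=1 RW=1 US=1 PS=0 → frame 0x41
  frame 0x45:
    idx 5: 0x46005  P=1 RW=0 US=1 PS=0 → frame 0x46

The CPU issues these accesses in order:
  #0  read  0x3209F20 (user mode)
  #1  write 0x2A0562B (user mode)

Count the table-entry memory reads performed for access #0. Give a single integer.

Per-access translation:
#0 VA=0x3209F20 (r,user):
  lvl0: tbl 0x3A, slot 25 ⇒ 0x3E007 (P1/RW1/US1/PS0)
  lvl1: tbl 0x3E, slot 9 ⇒ 0x41007 (P1/RW1/US1/PS0)
  ⇒ phys 0x41F20  [2 reads]
#1 VA=0x2A0562B (w,user):
  lvl0: tbl 0x3A, slot 21 ⇒ 0x45007 (P1/RW1/US1/PS0)
  lvl1: tbl 0x45, slot 5 ⇒ 0x46005 (P1/RW0/US1/PS0)
  ⇒ fault: PROTECTION_VIOLATION  — 2 lookups

Entries read for #0: 2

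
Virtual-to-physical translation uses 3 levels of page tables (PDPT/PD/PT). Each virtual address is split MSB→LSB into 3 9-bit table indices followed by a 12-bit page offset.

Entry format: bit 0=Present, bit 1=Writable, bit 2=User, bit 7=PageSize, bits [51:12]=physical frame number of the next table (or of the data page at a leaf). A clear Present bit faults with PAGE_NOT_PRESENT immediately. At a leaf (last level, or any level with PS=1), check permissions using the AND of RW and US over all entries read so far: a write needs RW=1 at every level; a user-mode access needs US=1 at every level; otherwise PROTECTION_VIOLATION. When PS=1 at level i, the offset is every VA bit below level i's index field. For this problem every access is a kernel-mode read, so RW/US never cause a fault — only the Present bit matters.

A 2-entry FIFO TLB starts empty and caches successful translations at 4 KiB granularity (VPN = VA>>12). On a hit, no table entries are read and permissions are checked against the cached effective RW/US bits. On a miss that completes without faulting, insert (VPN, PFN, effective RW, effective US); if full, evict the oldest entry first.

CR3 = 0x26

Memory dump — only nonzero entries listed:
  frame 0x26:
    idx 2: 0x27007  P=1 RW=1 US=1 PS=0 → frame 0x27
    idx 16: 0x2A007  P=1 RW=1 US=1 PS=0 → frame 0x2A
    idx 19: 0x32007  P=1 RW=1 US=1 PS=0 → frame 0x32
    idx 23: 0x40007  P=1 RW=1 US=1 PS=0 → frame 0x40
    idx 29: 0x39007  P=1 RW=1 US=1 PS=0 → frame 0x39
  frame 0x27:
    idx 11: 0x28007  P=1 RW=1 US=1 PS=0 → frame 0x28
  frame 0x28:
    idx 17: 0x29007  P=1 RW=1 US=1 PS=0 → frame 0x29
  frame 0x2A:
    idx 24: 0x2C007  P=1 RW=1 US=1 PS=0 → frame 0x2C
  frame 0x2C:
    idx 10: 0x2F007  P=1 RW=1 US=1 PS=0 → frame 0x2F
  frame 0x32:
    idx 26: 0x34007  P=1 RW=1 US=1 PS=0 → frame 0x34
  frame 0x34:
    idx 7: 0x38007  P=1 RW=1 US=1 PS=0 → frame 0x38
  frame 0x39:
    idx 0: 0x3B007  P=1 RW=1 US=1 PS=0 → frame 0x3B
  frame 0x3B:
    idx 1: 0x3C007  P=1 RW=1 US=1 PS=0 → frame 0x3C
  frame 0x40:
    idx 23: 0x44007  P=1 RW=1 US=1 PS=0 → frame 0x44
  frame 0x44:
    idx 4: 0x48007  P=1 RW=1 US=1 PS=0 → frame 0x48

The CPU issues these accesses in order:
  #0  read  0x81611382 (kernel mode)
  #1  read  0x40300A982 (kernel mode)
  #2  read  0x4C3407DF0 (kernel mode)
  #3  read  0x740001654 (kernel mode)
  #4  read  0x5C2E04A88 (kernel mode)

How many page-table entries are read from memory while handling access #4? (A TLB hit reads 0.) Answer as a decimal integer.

Walk each access:
#0 VA=0x81611382 (r,kernel):
  L0 @0x26[2] → 0x27007  P=1,RW=1,US=1,PS=0
  L1 @0x27[11] → 0x28007  P=1,RW=1,US=1,PS=0
  L2 @0x28[17] → 0x29007  P=1,RW=1,US=1,PS=0
  ✓ 0x29382  — 3 lookups
#1 VA=0x40300A982 (r,kernel):
  L0 @0x26[16] → 0x2A007  P=1,RW=1,US=1,PS=0
  L1 @0x2A[24] → 0x2C007  P=1,RW=1,US=1,PS=0
  L2 @0x2C[10] → 0x2F007  P=1,RW=1,US=1,PS=0
  ✓ 0x2F982  — 3 lookups
#2 VA=0x4C3407DF0 (r,kernel):
  L0 @0x26[19] → 0x32007  P=1,RW=1,US=1,PS=0
  L1 @0x32[26] → 0x34007  P=1,RW=1,US=1,PS=0
  L2 @0x34[7] → 0x38007  P=1,RW=1,US=1,PS=0
  ✓ 0x38DF0  — 3 lookups
#3 VA=0x740001654 (r,kernel):
  L0 @0x26[29] → 0x39007  P=1,RW=1,US=1,PS=0
  L1 @0x39[0] → 0x3B007  P=1,RW=1,US=1,PS=0
  L2 @0x3B[1] → 0x3C007  P=1,RW=1,US=1,PS=0
  ✓ 0x3C654  — 3 lookups
#4 VA=0x5C2E04A88 (r,kernel):
  L0 @0x26[23] → 0x40007  P=1,RW=1,US=1,PS=0
  L1 @0x40[23] → 0x44007  P=1,RW=1,US=1,PS=0
  L2 @0x44[4] → 0x48007  P=1,RW=1,US=1,PS=0
  ✓ 0x48A88  — 3 lookups

Entries read for #4: 3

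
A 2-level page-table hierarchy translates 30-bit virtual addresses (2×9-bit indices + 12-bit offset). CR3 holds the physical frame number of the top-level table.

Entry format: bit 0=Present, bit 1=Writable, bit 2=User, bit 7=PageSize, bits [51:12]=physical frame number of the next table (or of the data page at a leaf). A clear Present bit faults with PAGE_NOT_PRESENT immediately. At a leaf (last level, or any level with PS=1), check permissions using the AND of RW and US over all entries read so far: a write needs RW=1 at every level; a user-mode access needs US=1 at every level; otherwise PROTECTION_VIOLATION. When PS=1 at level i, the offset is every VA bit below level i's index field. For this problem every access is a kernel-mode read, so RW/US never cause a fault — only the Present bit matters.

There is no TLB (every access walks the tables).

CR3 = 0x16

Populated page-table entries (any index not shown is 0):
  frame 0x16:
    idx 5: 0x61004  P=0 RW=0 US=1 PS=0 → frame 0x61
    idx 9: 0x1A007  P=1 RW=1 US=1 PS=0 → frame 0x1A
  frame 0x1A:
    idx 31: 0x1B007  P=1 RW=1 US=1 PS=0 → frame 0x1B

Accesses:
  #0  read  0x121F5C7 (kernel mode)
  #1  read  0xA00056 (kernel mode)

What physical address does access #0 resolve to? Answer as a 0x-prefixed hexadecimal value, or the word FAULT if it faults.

Trace:
#0 VA=0x121F5C7 (r,kernel):
  L0: frame=0x16 idx=9 entry=0x1A007 [P=1 RW=1 US=1 PS=0]
  L1: frame=0x1A idx=31 entry=0x1B007 [P=1 RW=1 US=1 PS=0]
  ✓ 0x1B5C7  — 2 lookups
#1 VA=0xA00056 (r,kernel):
  L0: frame=0x16 idx=5 entry=0x61004 [P=0 RW=0 US=1 PS=0]
  → PAGE_NOT_PRESENT  (1 entries read)

Access #0 PA: 0x1B5C7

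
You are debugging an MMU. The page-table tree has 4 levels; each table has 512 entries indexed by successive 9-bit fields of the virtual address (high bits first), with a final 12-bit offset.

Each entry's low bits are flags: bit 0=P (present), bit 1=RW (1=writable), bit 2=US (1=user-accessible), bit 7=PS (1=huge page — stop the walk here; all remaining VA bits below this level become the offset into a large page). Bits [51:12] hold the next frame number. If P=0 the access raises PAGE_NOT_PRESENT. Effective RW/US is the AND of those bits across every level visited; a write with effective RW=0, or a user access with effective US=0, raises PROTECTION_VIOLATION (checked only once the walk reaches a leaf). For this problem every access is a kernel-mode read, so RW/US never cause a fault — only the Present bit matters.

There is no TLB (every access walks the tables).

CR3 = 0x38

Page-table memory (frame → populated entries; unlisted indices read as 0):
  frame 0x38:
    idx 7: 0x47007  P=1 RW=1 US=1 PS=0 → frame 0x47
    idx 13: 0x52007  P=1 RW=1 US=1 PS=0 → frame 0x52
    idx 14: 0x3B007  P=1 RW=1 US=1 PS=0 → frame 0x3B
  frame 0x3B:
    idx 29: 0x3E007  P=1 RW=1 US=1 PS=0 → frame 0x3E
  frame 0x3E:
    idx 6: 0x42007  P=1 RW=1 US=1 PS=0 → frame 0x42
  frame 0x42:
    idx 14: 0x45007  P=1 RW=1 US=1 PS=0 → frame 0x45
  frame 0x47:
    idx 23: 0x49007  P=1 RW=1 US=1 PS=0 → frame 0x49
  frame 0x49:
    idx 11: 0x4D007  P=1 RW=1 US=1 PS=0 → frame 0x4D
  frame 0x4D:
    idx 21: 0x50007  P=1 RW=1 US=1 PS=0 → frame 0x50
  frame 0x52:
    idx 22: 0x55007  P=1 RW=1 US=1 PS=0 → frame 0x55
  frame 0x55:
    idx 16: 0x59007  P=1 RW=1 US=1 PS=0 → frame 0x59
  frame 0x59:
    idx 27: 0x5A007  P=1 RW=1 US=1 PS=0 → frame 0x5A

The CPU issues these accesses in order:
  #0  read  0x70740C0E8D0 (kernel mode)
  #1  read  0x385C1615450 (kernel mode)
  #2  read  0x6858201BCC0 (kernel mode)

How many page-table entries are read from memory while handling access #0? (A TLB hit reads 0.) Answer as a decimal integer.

Walk each access:
#0 VA=0x70740C0E8D0 (r,kernel):
  lvl0: tbl 0x38, slot 14 ⇒ 0x3B007 (P1/RW1/US1/PS0)
  lvl1: tbl 0x3B, slot 29 ⇒ 0x3E007 (P1/RW1/US1/PS0)
  lvl2: tbl 0x3E, slot 6 ⇒ 0x42007 (P1/RW1/US1/PS0)
  lvl3: tbl 0x42, slot 14 ⇒ 0x45007 (P1/RW1/US1/PS0)
  ✓ 0x458D0  — 4 lookups
#1 VA=0x385C1615450 (r,kernel):
  lvl0: tbl 0x38, slot 7 ⇒ 0x47007 (P1/RW1/US1/PS0)
  lvl1: tbl 0x47, slot 23 ⇒ 0x49007 (P1/RW1/US1/PS0)
  lvl2: tbl 0x49, slot 11 ⇒ 0x4D007 (P1/RW1/US1/PS0)
  lvl3: tbl 0x4D, slot 21 ⇒ 0x50007 (P1/RW1/US1/PS0)
  ✓ 0x50450  — 4 lookups
#2 VA=0x6858201BCC0 (r,kernel):
  lvl0: tbl 0x38, slot 13 ⇒ 0x52007 (P1/RW1/US1/PS0)
  lvl1: tbl 0x52, slot 22 ⇒ 0x55007 (P1/RW1/US1/PS0)
  lvl2: tbl 0x55, slot 16 ⇒ 0x59007 (P1/RW1/US1/PS0)
  lvl3: tbl 0x59, slot 27 ⇒ 0x5A007 (P1/RW1/US1/PS0)
  ✓ 0x5ACC0  — 4 lookups

Entries read for #0: 4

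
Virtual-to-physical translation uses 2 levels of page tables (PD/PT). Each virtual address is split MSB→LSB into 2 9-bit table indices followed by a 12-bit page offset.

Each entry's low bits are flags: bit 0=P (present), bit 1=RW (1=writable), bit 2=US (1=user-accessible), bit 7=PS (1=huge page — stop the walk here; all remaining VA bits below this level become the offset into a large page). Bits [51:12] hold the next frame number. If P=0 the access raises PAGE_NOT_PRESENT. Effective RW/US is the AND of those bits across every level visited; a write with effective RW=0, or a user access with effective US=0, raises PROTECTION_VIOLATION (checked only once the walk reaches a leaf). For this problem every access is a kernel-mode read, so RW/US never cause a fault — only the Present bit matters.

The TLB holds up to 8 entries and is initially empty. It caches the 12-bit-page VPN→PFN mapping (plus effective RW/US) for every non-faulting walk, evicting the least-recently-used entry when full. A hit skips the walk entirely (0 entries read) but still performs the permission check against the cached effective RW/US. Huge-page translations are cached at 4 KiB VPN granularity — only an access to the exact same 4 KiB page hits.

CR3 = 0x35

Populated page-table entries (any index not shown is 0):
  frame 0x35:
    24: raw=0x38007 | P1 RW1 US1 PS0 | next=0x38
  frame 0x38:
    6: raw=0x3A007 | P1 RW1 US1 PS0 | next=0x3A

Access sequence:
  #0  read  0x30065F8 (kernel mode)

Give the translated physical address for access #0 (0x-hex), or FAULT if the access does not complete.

Trace:
#0 VA=0x30065F8 (r,kernel):
  L0 @0x35[24] → 0x38007  P=1,RW=1,US=1,PS=0
  L1 @0x38[6] → 0x3A007  P=1,RW=1,US=1,PS=0
  → PA=0x3A5F8  (2 entries read)

Access #0 PA: 0x3A5F8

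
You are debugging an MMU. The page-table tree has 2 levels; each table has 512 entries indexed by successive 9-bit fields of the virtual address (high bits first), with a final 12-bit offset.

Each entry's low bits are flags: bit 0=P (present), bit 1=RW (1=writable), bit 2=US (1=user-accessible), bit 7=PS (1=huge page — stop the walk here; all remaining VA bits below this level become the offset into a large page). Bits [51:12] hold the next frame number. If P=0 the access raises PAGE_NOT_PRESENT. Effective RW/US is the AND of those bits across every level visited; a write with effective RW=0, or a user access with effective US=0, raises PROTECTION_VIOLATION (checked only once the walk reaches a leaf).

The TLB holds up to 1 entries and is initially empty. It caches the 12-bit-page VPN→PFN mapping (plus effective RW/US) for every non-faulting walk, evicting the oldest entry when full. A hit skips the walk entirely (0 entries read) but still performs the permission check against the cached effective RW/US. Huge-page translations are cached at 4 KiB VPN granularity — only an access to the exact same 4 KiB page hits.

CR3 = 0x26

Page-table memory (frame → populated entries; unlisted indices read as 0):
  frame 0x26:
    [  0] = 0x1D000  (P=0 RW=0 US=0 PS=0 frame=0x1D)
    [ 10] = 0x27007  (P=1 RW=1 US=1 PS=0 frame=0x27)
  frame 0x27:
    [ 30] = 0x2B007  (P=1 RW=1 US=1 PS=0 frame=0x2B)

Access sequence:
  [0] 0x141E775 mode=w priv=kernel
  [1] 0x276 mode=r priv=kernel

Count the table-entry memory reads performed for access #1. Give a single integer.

Walk each access:
#0 VA=0x141E775 (w,kernel):
  lvl0: tbl 0x26, slot 10 ⇒ 0x27007 (P1/RW1/US1/PS0)
  lvl1: tbl 0x27, slot 30 ⇒ 0x2B007 (P1/RW1/US1/PS0)
  ⇒ phys 0x2B775  [2 reads]
#1 VA=0x276 (r,kernel):
  lvl0: tbl 0x26, slot 0 ⇒ 0x1D000 (P0/RW0/US0/PS0)
  ✗ PAGE_NOT_PRESENT  [1 reads]

Entries read for #1: 1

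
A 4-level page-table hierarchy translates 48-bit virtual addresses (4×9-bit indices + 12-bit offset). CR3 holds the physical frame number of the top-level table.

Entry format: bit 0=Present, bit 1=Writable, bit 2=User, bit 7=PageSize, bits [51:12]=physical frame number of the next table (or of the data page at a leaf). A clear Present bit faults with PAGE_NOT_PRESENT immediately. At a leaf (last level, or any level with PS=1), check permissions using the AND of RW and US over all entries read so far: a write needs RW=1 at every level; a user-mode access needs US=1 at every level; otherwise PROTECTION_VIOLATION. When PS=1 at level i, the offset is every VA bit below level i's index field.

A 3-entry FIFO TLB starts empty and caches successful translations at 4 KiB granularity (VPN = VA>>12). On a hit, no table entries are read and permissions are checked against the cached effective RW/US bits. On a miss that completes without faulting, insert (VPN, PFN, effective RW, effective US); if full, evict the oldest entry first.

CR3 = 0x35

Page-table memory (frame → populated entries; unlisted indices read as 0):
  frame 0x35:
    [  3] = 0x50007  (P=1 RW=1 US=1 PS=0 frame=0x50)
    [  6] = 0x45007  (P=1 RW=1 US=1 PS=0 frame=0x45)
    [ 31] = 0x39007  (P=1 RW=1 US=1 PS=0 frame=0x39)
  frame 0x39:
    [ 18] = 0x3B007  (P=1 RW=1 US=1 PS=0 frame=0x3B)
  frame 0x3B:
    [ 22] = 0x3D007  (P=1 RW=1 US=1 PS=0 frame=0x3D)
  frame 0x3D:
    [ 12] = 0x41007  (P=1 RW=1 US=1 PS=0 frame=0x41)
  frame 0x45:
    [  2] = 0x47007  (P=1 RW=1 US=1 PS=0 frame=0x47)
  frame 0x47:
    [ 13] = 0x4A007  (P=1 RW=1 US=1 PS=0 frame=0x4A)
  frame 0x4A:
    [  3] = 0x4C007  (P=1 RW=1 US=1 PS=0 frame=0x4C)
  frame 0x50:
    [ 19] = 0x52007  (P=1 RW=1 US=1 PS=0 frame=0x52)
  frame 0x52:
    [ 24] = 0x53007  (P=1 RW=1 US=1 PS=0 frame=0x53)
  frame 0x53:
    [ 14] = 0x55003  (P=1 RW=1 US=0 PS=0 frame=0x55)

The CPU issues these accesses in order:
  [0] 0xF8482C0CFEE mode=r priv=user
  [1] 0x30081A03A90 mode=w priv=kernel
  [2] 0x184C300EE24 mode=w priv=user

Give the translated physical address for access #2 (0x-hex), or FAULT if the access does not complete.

Trace:
#0 VA=0xF8482C0CFEE (r,user):
  lvl0: tbl 0x35, slot 31 ⇒ 0x39007 (P1/RW1/US1/PS0)
  lvl1: tbl 0x39, slot 18 ⇒ 0x3B007 (P1/RW1/US1/PS0)
  lvl2: tbl 0x3B, slot 22 ⇒ 0x3D007 (P1/RW1/US1/PS0)
  lvl3: tbl 0x3D, slot 12 ⇒ 0x41007 (P1/RW1/US1/PS0)
  ⇒ phys 0x41FEE  [4 reads]
#1 VA=0x30081A03A90 (w,kernel):
  lvl0: tbl 0x35, slot 6 ⇒ 0x45007 (P1/RW1/US1/PS0)
  lvl1: tbl 0x45, slot 2 ⇒ 0x47007 (P1/RW1/US1/PS0)
  lvl2: tbl 0x47, slot 13 ⇒ 0x4A007 (P1/RW1/US1/PS0)
  lvl3: tbl 0x4A, slot 3 ⇒ 0x4C007 (P1/RW1/US1/PS0)
  ⇒ phys 0x4CA90  [4 reads]
#2 VA=0x184C300EE24 (w,user):
  lvl0: tbl 0x35, slot 3 ⇒ 0x50007 (P1/RW1/US1/PS0)
  lvl1: tbl 0x50, slot 19 ⇒ 0x52007 (P1/RW1/US1/PS0)
  lvl2: tbl 0x52, slot 24 ⇒ 0x53007 (P1/RW1/US1/PS0)
  lvl3: tbl 0x53, slot 14 ⇒ 0x55003 (P1/RW1/US0/PS0)
  ⇒ fault: PROTECTION_VIOLATION  — 4 lookups

Access #2 PA: FAULT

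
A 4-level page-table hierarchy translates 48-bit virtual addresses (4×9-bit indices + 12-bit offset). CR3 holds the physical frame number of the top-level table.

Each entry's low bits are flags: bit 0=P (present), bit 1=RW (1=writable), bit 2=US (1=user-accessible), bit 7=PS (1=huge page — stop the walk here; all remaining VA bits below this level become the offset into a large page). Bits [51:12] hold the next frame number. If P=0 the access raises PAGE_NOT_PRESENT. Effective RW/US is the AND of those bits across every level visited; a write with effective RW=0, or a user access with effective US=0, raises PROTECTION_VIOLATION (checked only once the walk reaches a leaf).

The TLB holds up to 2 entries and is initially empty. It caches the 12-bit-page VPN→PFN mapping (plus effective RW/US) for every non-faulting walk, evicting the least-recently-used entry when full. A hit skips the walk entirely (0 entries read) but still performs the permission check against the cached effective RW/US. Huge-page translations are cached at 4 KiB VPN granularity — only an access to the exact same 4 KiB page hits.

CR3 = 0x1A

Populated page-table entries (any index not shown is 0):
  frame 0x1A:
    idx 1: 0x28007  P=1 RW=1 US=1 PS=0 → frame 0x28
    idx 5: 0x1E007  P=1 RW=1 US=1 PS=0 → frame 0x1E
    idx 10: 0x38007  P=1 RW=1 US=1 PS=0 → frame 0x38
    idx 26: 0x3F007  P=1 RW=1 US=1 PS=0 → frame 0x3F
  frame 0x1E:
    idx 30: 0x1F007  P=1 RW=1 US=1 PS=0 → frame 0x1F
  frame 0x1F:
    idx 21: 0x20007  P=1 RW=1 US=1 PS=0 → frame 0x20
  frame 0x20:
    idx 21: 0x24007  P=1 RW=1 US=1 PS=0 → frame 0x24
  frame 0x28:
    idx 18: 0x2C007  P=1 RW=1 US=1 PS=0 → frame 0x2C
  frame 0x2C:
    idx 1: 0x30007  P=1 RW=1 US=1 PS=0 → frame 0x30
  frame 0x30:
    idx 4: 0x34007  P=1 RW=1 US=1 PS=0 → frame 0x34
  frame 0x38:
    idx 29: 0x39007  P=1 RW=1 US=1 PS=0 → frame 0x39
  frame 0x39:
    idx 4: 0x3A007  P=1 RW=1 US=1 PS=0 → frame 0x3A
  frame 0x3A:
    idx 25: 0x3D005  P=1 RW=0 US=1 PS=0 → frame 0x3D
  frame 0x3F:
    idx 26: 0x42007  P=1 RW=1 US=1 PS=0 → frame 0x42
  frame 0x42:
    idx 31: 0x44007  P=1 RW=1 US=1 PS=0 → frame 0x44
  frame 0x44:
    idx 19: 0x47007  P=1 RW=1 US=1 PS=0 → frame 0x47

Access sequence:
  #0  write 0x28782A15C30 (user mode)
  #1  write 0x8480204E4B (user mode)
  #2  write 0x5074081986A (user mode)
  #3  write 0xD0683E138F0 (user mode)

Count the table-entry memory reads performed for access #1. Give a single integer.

Per-access translation:
#0 VA=0x28782A15C30 (w,user):
  L0 @0x1A[5] → 0x1E007  P=1,RW=1,US=1,PS=0
  L1 @0x1E[30] → 0x1F007  P=1,RW=1,US=1,PS=0
  L2 @0x1F[21] → 0x20007  P=1,RW=1,US=1,PS=0
  L3 @0x20[21] → 0x24007  P=1,RW=1,US=1,PS=0
  → PA=0x24C30  (4 entries read)
#1 VA=0x8480204E4B (w,user):
  L0 @0x1A[1] → 0x28007  P=1,RW=1,US=1,PS=0
  L1 @0x28[18] → 0x2C007  P=1,RW=1,US=1,PS=0
  L2 @0x2C[1] → 0x30007  P=1,RW=1,US=1,PS=0
  L3 @0x30[4] → 0x34007  P=1,RW=1,US=1,PS=0
  → PA=0x34E4B  (4 entries read)
#2 VA=0x5074081986A (w,user):
  L0 @0x1A[10] → 0x38007  P=1,RW=1,US=1,PS=0
  L1 @0x38[29] → 0x39007  P=1,RW=1,US=1,PS=0
  L2 @0x39[4] → 0x3A007  P=1,RW=1,US=1,PS=0
  L3 @0x3A[25] → 0x3D005  P=1,RW=0,US=1,PS=0
  ✗ PROTECTION_VIOLATION  [4 reads]
#3 VA=0xD0683E138F0 (w,user):
  L0 @0x1A[26] → 0x3F007  P=1,RW=1,US=1,PS=0
  L1 @0x3F[26] → 0x42007  P=1,RW=1,US=1,PS=0
  L2 @0x42[31] → 0x44007  P=1,RW=1,US=1,PS=0
  L3 @0x44[19] → 0x47007  P=1,RW=1,US=1,PS=0
  → PA=0x478F0  (4 entries read)

Entries read for #1: 4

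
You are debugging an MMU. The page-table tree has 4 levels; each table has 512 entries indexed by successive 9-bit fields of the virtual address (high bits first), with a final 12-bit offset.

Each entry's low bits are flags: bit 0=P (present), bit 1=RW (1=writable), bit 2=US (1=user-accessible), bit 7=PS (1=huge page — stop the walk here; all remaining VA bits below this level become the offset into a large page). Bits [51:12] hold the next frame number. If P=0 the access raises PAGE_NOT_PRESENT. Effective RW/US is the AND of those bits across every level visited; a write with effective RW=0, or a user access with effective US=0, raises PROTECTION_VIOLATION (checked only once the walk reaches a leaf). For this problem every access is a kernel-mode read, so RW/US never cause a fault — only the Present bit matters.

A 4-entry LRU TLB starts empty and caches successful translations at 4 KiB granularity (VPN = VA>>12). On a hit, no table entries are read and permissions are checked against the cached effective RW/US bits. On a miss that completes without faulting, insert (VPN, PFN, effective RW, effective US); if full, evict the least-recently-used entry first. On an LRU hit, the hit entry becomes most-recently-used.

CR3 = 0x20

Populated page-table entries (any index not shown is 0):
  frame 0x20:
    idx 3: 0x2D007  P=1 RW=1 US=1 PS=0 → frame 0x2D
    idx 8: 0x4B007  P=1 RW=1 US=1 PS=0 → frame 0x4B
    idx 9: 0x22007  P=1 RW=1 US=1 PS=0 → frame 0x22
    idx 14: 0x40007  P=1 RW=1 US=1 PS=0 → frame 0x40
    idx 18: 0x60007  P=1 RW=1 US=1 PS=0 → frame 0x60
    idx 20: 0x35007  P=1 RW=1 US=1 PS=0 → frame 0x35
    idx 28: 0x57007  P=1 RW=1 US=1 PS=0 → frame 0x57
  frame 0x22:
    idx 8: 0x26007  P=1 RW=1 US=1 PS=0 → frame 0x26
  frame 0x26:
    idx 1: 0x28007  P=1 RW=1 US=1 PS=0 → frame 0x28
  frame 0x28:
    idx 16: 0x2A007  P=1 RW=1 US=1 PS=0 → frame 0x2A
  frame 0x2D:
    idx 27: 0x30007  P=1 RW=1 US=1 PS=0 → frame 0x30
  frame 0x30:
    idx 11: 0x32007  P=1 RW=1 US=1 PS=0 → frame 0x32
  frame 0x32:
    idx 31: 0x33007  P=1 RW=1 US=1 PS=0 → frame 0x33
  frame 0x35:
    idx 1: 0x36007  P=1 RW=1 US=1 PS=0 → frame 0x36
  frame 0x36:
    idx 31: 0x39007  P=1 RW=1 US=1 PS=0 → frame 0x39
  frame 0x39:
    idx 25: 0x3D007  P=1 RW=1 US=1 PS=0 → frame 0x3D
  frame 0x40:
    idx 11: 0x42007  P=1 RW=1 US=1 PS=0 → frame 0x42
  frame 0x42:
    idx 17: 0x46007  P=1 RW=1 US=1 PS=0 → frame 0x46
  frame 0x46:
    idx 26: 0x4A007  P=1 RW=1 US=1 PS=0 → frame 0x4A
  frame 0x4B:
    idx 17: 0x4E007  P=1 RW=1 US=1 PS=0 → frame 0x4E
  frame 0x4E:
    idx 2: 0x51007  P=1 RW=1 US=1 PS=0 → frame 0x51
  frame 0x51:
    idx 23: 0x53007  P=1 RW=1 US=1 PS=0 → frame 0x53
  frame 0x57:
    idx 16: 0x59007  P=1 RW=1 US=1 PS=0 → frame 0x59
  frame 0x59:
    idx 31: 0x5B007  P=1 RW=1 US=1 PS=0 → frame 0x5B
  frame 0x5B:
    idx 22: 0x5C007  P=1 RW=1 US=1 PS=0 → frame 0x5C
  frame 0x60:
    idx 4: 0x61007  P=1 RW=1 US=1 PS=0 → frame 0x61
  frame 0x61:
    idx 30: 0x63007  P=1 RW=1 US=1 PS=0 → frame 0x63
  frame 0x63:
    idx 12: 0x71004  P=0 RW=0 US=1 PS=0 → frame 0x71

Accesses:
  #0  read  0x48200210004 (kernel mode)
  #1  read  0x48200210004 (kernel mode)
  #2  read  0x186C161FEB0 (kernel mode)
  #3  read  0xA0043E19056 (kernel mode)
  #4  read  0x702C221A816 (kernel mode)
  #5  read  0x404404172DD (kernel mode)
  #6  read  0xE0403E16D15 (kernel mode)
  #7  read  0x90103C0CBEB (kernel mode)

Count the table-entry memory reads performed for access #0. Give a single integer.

Per-access translation:
#0 VA=0x48200210004 (r,kernel):
  [0] read 0x20 idx=9: raw=0x22007 flags P=1 W=1 U=1 S=0
  [1] read 0x22 idx=8: raw=0x26007 flags P=1 W=1 U=1 S=0
  [2] read 0x26 idx=1: raw=0x28007 flags P=1 W=1 U=1 S=0
  [3] read 0x28 idx=16: raw=0x2A007 flags P=1 W=1 U=1 S=0
  ⇒ phys 0x2A004  [4 reads]
#1 VA=0x48200210004 (r,kernel):
  TLB hit vpn=0x48200210 → PA=0x2A004
#2 VA=0x186C161FEB0 (r,kernel):
  [0] read 0x20 idx=3: raw=0x2D007 flags P=1 W=1 U=1 S=0
  [1] read 0x2D idx=27: raw=0x30007 flags P=1 W=1 U=1 S=0
  [2] read 0x30 idx=11: raw=0x32007 flags P=1 W=1 U=1 S=0
  [3] read 0x32 idx=31: raw=0x33007 flags P=1 W=1 U=1 S=0
  ⇒ phys 0x33EB0  [4 reads]
#3 VA=0xA0043E19056 (r,kernel):
  [0] read 0x20 idx=20: raw=0x35007 flags P=1 W=1 U=1 S=0
  [1] read 0x35 idx=1: raw=0x36007 flags P=1 W=1 U=1 S=0
  [2] read 0x36 idx=31: raw=0x39007 flags P=1 W=1 U=1 S=0
  [3] read 0x39 idx=25: raw=0x3D007 flags P=1 W=1 U=1 S=0
  ⇒ phys 0x3D056  [4 reads]
#4 VA=0x702C221A816 (r,kernel):
  [0] read 0x20 idx=14: raw=0x40007 flags P=1 W=1 U=1 S=0
  [1] read 0x40 idx=11: raw=0x42007 flags P=1 W=1 U=1 S=0
  [2] read 0x42 idx=17: raw=0x46007 flags P=1 W=1 U=1 S=0
  [3] read 0x46 idx=26: raw=0x4A007 flags P=1 W=1 U=1 S=0
  ⇒ phys 0x4A816  [4 reads]
#5 VA=0x404404172DD (r,kernel):
  [0] read 0x20 idx=8: raw=0x4B007 flags P=1 W=1 U=1 S=0
  [1] read 0x4B idx=17: raw=0x4E007 flags P=1 W=1 U=1 S=0
  [2] read 0x4E idx=2: raw=0x51007 flags P=1 W=1 U=1 S=0
  [3] read 0x51 idx=23: raw=0x53007 flags P=1 W=1 U=1 S=0
  ⇒ phys 0x532DD  [4 reads]
#6 VA=0xE0403E16D15 (r,kernel):
  [0] read 0x20 idx=28: raw=0x57007 flags P=1 W=1 U=1 S=0
  [1] read 0x57 idx=16: raw=0x59007 flags P=1 W=1 U=1 S=0
  [2] read 0x59 idx=31: raw=0x5B007 flags P=1 W=1 U=1 S=0
  [3] read 0x5B idx=22: raw=0x5C007 flags P=1 W=1 U=1 S=0
  ⇒ phys 0x5CD15  [4 reads]
#7 VA=0x90103C0CBEB (r,kernel):
  [0] read 0x20 idx=18: raw=0x60007 flags P=1 W=1 U=1 S=0
  [1] read 0x60 idx=4: raw=0x61007 flags P=1 W=1 U=1 S=0
  [2] read 0x61 idx=30: raw=0x63007 flags P=1 W=1 U=1 S=0
  [3] read 0x63 idx=12: raw=0x71004 flags P=0 W=0 U=1 S=0
  ✗ PAGE_NOT_PRESENT  [4 reads]

Entries read for #0: 4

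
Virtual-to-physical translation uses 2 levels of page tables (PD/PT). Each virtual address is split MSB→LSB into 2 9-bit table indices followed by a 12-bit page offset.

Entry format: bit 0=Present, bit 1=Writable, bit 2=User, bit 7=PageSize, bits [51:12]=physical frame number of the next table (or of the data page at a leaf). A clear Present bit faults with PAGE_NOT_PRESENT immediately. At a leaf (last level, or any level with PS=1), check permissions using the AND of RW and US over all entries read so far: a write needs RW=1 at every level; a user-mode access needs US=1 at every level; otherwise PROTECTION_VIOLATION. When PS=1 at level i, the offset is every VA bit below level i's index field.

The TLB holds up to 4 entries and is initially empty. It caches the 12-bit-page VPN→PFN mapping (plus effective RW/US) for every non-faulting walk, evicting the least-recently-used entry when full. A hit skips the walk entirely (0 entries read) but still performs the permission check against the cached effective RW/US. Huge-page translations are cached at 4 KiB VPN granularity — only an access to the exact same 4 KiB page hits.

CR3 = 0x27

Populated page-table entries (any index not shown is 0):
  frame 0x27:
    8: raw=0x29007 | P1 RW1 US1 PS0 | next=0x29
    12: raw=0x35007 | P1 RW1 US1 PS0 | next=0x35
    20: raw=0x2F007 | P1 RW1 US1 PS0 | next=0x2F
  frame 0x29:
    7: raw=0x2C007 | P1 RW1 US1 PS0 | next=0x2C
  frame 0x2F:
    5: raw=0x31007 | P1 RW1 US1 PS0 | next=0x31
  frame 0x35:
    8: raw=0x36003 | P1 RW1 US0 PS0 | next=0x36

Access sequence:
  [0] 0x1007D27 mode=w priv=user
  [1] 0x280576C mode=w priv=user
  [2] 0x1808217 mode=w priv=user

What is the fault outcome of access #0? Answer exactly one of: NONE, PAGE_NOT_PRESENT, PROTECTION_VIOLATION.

Walk each access:
#0 VA=0x1007D27 (w,user):
  L0 @0x27[8] → 0x29007  P=1,RW=1,US=1,PS=0
  L1 @0x29[7] → 0x2C007  P=1,RW=1,US=1,PS=0
  ⇒ phys 0x2CD27  [2 reads]
#1 VA=0x280576C (w,user):
  L0 @0x27[20] → 0x2F007  P=1,RW=1,US=1,PS=0
  L1 @0x2F[5] → 0x31007  P=1,RW=1,US=1,PS=0
  ⇒ phys 0x3176C  [2 reads]
#2 VA=0x1808217 (w,user):
  L0 @0x27[12] → 0x35007  P=1,RW=1,US=1,PS=0
  L1 @0x35[8] → 0x36003  P=1,RW=1,US=0,PS=0
  → PROTECTION_VIOLATION  (2 entries read)

Access #0 fault: NONE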